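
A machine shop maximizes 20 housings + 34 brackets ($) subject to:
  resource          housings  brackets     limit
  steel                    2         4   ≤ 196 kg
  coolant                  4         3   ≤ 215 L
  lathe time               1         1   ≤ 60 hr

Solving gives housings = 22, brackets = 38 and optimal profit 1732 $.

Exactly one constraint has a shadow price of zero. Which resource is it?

coolant

steel: 196/196 (binding)
coolant: 202/215 (slack 13)
lathe time: 60/60 (binding)
By complementary slackness, a constraint with positive slack has shadow price 0 → coolant.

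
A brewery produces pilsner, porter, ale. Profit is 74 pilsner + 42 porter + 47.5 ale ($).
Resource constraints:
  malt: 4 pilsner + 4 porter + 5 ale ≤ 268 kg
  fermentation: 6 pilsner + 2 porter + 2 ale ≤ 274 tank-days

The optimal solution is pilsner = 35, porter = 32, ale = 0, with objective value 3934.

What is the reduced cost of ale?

-1

At the optimum: malt uses 268 of 268 (binding); fermentation uses 274 of 274 (binding).
The binding rows give the dual system: 4·y_malt + 6·y_fermentation = 74 and 4·y_malt + 2·y_fermentation = 42.
This yields shadow prices y_malt = 6.5, y_fermentation = 8.
Reduced cost of ale: c₃ − yᵀa₃ = 47.5 − (6.5·5 + 8·2) = 47.5 − 48.5 = -1.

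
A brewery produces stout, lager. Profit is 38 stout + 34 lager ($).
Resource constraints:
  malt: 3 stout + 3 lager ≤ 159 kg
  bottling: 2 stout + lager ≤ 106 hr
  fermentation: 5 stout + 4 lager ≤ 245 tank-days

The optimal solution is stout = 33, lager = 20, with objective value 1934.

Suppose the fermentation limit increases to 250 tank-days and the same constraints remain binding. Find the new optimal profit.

1954

Check each constraint at x*: malt 159/159 (tight); bottling 86/106 (slack 20); fermentation 245/245 (tight).
Slack constraints have shadow price 0 (complementary slackness).
Dual feasibility on the basic columns requires 3·y_malt + 5·y_fermentation = 38, 3·y_malt + 4·y_fermentation = 34.
→ y_malt = 6 and y_fermentation = 4.
Δz = y_fermentation·Δb = 4 × (5) = 20, so new z* = 1934 + 20 = 1954.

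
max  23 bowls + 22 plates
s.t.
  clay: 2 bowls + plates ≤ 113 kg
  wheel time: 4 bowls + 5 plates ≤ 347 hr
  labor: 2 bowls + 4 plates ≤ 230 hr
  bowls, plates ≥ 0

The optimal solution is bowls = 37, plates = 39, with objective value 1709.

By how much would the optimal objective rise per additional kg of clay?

Binding: clay and labor. Non-binding: wheel time (4 unused).
By complementary slackness, y = 0 for the non-binding constraint.
From A_Bᵀ y = c: 2·y_clay + 2·y_labor = 23; 1·y_clay + 4·y_labor = 22.
→ y_clay = 8 and y_labor = 3.5.
Shadow price of clay = 8.

8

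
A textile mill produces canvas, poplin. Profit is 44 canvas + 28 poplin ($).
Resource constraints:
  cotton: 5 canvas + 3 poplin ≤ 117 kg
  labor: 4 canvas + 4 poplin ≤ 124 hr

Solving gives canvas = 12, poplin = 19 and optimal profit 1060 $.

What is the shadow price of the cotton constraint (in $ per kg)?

Check each constraint at x*: cotton 117/117 (tight); labor 124/124 (tight).
Dual feasibility on the basic columns requires 5·y_cotton + 4·y_labor = 44, 3·y_cotton + 4·y_labor = 28.
Solving: y_cotton = 8, y_labor = 1.
Shadow price of cotton = 8.

8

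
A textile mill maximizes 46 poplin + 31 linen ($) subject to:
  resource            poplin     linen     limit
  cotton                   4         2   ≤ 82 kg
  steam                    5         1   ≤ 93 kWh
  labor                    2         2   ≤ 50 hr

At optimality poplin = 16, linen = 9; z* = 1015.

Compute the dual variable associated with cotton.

7.5

At the optimum: cotton uses 82 of 82 (binding); steam uses 89 of 93 (slack = 4); labor uses 50 of 50 (binding).
By complementary slackness, y = 0 for the non-binding constraint.
From A_Bᵀ y = c: 4·y_cotton + 2·y_labor = 46; 2·y_cotton + 2·y_labor = 31.
→ y_cotton = 7.5 and y_labor = 8.
Shadow price of cotton = 7.5.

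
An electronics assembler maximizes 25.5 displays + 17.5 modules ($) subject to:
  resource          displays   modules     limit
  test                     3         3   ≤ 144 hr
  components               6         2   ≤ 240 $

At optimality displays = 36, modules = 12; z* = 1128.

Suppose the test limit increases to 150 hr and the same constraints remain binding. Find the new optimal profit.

1155

At the optimum: test uses 144 of 144 (binding); components uses 240 of 240 (binding).
The binding rows give the dual system: 3·y_test + 6·y_components = 25.5 and 3·y_test + 2·y_components = 17.5.
Solving: y_test = 4.5, y_components = 2.
Δz = y_test·Δb = 4.5 × (6) = 27, so new z* = 1128 + 27 = 1155.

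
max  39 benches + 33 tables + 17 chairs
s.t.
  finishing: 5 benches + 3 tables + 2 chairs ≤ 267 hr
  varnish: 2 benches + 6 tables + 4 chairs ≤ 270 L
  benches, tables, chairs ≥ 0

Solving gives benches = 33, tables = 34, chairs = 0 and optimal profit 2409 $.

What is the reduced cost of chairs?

-5

Check each constraint at x*: finishing 267/267 (tight); varnish 270/270 (tight).
Dual feasibility on the basic columns requires 5·y_finishing + 2·y_varnish = 39, 3·y_finishing + 6·y_varnish = 33.
Solving: y_finishing = 7, y_varnish = 2.
Reduced cost of chairs: c₃ − yᵀa₃ = 17 − (7·2 + 2·4) = 17 − 22 = -5.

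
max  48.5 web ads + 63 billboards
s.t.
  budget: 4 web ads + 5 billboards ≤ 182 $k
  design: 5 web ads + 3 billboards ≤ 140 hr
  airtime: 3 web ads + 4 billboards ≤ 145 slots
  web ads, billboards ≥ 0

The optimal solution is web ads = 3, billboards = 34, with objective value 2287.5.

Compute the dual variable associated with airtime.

Check each constraint at x*: budget 182/182 (tight); design 117/140 (slack 23); airtime 145/145 (tight).
Since design is not tight, its dual is 0.
Dual feasibility on the basic columns requires 4·y_budget + 3·y_airtime = 48.5, 5·y_budget + 4·y_airtime = 63.
This yields shadow prices y_budget = 5, y_airtime = 9.5.
Shadow price of airtime = 9.5.

9.5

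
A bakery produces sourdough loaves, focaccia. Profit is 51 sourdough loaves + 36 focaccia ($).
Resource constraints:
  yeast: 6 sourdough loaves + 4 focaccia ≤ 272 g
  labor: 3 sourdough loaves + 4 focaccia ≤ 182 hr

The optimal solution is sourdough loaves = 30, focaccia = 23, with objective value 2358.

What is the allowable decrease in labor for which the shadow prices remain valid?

Binding constraints: yeast, labor. The basis is B = [[6,4],[3,4]] with det 12.
Per unit decrease in labor, x* moves by d = (0.3333, -0.5).
The basis stays optimal until focaccia reaches 0; allowable decrease = 46 hr.

46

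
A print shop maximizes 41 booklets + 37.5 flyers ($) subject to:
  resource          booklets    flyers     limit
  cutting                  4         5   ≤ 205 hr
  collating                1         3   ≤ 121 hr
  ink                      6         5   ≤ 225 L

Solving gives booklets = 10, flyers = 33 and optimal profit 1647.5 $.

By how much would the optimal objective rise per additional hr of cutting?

Check each constraint at x*: cutting 205/205 (tight); collating 109/121 (slack 12); ink 225/225 (tight).
Since collating is not tight, its dual is 0.
Dual feasibility on the basic columns requires 4·y_cutting + 6·y_ink = 41, 5·y_cutting + 5·y_ink = 37.5.
Solving: y_cutting = 2, y_ink = 5.5.
Shadow price of cutting = 2.

2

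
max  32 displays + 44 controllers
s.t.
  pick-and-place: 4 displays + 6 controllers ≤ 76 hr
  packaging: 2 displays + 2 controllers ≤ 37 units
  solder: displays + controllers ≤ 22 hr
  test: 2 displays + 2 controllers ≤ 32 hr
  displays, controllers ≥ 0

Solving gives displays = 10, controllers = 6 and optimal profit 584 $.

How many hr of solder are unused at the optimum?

6

solder used = 1·10 + 1·6 = 16; slack = 22 − 16 = 6.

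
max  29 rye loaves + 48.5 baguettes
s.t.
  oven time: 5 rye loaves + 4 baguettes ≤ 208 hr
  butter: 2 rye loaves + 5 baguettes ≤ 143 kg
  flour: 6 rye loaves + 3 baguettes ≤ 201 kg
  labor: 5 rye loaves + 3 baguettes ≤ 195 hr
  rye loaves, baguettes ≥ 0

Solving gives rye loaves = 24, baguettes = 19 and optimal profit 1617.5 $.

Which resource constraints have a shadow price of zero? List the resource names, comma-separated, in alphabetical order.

labor, oven time

oven time: 196/208 (slack 12)
butter: 143/143 (binding)
flour: 201/201 (binding)
labor: 177/195 (slack 18)
By complementary slackness, a constraint with positive slack has shadow price 0 → labor, oven time.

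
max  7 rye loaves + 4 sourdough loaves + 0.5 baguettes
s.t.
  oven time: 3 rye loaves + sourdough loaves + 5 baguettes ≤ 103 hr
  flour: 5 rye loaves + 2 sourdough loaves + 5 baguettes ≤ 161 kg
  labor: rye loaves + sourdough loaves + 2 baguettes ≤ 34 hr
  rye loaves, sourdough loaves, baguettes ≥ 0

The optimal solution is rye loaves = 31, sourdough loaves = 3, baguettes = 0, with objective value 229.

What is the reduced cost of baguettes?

-8.5

Check each constraint at x*: oven time 96/103 (slack 7); flour 161/161 (tight); labor 34/34 (tight).
Since oven time is not tight, its dual is 0.
Dual feasibility on the basic columns requires 5·y_flour + 1·y_labor = 7, 2·y_flour + 1·y_labor = 4.
This yields shadow prices y_flour = 1, y_labor = 2.
Reduced cost of baguettes: c₃ − yᵀa₃ = 0.5 − (1·5 + 2·2) = 0.5 − 9 = -8.5.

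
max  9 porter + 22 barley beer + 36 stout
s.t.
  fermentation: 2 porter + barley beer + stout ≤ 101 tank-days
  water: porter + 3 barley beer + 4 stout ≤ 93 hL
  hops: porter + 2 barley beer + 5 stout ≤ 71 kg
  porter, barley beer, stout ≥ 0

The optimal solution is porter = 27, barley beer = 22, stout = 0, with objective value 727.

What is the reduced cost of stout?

-5

At the optimum: fermentation uses 76 of 101 (slack = 25); water uses 93 of 93 (binding); hops uses 71 of 71 (binding).
Since fermentation is not tight, its dual is 0.
The binding rows give the dual system: 1·y_water + 1·y_hops = 9 and 3·y_water + 2·y_hops = 22.
→ y_water = 4 and y_hops = 5.
Reduced cost of stout: c₃ − yᵀa₃ = 36 − (4·4 + 5·5) = 36 − 41 = -5.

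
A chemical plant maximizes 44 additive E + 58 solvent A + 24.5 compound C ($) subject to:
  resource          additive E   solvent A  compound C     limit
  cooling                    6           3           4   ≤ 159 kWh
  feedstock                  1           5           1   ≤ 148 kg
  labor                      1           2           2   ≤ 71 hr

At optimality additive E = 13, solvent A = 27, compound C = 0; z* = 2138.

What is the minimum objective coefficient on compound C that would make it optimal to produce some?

32

At the optimum: cooling uses 159 of 159 (binding); feedstock uses 148 of 148 (binding); labor uses 67 of 71 (slack = 4).
Slack constraints have shadow price 0 (complementary slackness).
Dual feasibility on the basic columns requires 6·y_cooling + 1·y_feedstock = 44, 3·y_cooling + 5·y_feedstock = 58.
This yields shadow prices y_cooling = 6, y_feedstock = 8.
compound C enters the basis when its profit ≥ yᵀa₃ = 6·4 + 8·1 = 32.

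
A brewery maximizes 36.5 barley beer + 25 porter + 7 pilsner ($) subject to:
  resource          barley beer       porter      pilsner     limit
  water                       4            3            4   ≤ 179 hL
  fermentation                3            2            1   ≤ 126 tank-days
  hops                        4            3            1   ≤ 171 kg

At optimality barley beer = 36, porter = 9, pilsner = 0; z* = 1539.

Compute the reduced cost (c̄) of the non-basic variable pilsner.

-4.5

At the optimum: water uses 171 of 179 (slack = 8); fermentation uses 126 of 126 (binding); hops uses 171 of 171 (binding).
By complementary slackness, y = 0 for the non-binding constraint.
From A_Bᵀ y = c: 3·y_fermentation + 4·y_hops = 36.5; 2·y_fermentation + 3·y_hops = 25.
This yields shadow prices y_fermentation = 9.5, y_hops = 2.
Reduced cost of pilsner: c₃ − yᵀa₃ = 7 − (9.5·1 + 2·1) = 7 − 11.5 = -4.5.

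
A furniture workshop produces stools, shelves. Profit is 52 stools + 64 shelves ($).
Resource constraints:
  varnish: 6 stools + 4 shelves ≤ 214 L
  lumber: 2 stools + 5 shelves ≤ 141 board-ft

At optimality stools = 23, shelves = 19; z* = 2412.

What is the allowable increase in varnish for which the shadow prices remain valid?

209

Binding constraints: varnish, lumber. The basis is B = [[6,4],[2,5]] with det 22.
Per unit increase in varnish, x* moves by d = (0.2273, -0.0909).
The basis stays optimal until shelves reaches 0; allowable increase = 209 L.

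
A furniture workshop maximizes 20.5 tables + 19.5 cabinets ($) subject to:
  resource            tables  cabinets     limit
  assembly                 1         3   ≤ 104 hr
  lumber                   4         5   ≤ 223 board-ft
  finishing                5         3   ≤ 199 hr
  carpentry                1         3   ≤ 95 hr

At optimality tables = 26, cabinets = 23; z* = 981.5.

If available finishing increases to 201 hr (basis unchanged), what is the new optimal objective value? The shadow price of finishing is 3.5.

988.5

Δb = 2, so new z* = 981.5 + (3.5)·(2) = 981.5 + 7 = 988.5.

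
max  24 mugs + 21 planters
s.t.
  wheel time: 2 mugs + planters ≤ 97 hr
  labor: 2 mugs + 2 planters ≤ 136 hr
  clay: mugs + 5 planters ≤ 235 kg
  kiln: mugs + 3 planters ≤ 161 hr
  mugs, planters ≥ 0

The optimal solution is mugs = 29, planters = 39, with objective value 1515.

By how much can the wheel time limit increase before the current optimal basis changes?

Binding constraints: wheel time, labor. The basis is B = [[2,1],[2,2]] with det 2.
Per unit increase in wheel time, x* moves by d = (1, -1).
The basis stays optimal until planters reaches 0; allowable increase = 39 hr.

39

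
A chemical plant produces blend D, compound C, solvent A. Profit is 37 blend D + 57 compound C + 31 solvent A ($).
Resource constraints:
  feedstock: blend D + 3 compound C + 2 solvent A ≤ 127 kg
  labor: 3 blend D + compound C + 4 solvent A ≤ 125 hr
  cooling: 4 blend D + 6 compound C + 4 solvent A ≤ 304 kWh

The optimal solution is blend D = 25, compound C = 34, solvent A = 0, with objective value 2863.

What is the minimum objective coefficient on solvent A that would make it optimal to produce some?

At the optimum: feedstock uses 127 of 127 (binding); labor uses 109 of 125 (slack = 16); cooling uses 304 of 304 (binding).
By complementary slackness, y = 0 for the non-binding constraint.
Dual feasibility on the basic columns requires 1·y_feedstock + 4·y_cooling = 37, 3·y_feedstock + 6·y_cooling = 57.
This yields shadow prices y_feedstock = 1, y_cooling = 9.
solvent A enters the basis when its profit ≥ yᵀa₃ = 1·2 + 9·4 = 38.

38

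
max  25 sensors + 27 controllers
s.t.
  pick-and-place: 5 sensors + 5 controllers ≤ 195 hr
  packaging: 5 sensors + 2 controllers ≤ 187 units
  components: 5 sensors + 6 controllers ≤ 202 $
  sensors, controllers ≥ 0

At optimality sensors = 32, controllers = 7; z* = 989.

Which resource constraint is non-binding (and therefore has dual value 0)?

pick-and-place: 195/195 (binding)
packaging: 174/187 (slack 13)
components: 202/202 (binding)
By complementary slackness, a constraint with positive slack has shadow price 0 → packaging.

packaging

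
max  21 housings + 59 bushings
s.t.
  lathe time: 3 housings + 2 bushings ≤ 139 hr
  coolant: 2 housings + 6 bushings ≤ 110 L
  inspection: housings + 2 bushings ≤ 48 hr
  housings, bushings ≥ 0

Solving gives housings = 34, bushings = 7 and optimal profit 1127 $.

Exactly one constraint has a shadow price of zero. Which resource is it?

lathe time: 116/139 (slack 23)
coolant: 110/110 (binding)
inspection: 48/48 (binding)
By complementary slackness, a constraint with positive slack has shadow price 0 → lathe time.

lathe time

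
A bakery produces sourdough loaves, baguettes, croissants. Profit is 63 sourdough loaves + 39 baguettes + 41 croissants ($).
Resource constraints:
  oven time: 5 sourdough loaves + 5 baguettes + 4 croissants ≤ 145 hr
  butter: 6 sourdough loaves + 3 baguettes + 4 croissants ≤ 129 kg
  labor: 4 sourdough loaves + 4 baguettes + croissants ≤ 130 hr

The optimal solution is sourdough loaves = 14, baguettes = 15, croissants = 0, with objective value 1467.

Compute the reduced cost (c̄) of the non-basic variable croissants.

Check each constraint at x*: oven time 145/145 (tight); butter 129/129 (tight); labor 116/130 (slack 14).
Since labor is not tight, its dual is 0.
The binding rows give the dual system: 5·y_oven time + 6·y_butter = 63 and 5·y_oven time + 3·y_butter = 39.
Solving: y_oven time = 3, y_butter = 8.
Reduced cost of croissants: c₃ − yᵀa₃ = 41 − (3·4 + 8·4) = 41 − 44 = -3.

-3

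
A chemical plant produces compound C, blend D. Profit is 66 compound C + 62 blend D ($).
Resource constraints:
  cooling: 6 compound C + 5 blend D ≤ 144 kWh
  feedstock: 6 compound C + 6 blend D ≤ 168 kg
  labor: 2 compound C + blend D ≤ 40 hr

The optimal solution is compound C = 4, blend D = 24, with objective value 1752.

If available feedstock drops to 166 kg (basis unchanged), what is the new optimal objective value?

1738

Check each constraint at x*: cooling 144/144 (tight); feedstock 168/168 (tight); labor 32/40 (slack 8).
Since labor is not tight, its dual is 0.
Dual feasibility on the basic columns requires 6·y_cooling + 6·y_feedstock = 66, 5·y_cooling + 6·y_feedstock = 62.
Solving: y_cooling = 4, y_feedstock = 7.
Δz = y_feedstock·Δb = 7 × (-2) = -14, so new z* = 1752 − 14 = 1738.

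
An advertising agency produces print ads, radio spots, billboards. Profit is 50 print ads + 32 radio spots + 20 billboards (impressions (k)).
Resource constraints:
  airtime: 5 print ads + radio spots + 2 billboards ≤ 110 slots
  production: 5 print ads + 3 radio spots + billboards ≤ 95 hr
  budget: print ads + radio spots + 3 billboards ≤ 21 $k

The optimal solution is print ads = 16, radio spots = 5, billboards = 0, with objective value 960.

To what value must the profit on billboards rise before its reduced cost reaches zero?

24

At the optimum: airtime uses 85 of 110 (slack = 25); production uses 95 of 95 (binding); budget uses 21 of 21 (binding).
Since airtime is not tight, its dual is 0.
Dual feasibility on the basic columns requires 5·y_production + 1·y_budget = 50, 3·y_production + 1·y_budget = 32.
This yields shadow prices y_production = 9, y_budget = 5.
billboards enters the basis when its profit ≥ yᵀa₃ = 9·1 + 5·3 = 24.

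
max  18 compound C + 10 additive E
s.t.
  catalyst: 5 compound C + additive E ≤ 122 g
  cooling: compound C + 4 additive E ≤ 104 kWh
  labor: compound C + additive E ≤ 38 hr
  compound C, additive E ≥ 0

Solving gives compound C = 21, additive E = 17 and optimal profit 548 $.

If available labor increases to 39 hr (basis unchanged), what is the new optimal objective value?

Check each constraint at x*: catalyst 122/122 (tight); cooling 89/104 (slack 15); labor 38/38 (tight).
By complementary slackness, y = 0 for the non-binding constraint.
The binding rows give the dual system: 5·y_catalyst + 1·y_labor = 18 and 1·y_catalyst + 1·y_labor = 10.
Solving: y_catalyst = 2, y_labor = 8.
Δz = y_labor·Δb = 8 × (1) = 8, so new z* = 548 + 8 = 556.

556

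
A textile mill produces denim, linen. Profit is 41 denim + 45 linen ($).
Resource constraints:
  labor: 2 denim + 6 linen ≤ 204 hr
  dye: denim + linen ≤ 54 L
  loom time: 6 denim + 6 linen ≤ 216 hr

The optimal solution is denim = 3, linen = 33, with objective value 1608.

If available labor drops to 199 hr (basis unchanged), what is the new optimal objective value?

1603

At the optimum: labor uses 204 of 204 (binding); dye uses 36 of 54 (slack = 18); loom time uses 216 of 216 (binding).
Since dye is not tight, its dual is 0.
From A_Bᵀ y = c: 2·y_labor + 6·y_loom time = 41; 6·y_labor + 6·y_loom time = 45.
Solving: y_labor = 1, y_loom time = 6.5.
Δz = y_labor·Δb = 1 × (-5) = -5, so new z* = 1608 − 5 = 1603.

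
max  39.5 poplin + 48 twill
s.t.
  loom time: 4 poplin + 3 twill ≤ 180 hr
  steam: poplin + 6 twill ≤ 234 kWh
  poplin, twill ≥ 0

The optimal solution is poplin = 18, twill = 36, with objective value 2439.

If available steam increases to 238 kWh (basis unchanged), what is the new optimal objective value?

2453

Both loom time and steam are binding at x*.
Dual feasibility on the basic columns requires 4·y_loom time + 1·y_steam = 39.5, 3·y_loom time + 6·y_steam = 48.
→ y_loom time = 9 and y_steam = 3.5.
Δz = y_steam·Δb = 3.5 × (4) = 14, so new z* = 2439 + 14 = 2453.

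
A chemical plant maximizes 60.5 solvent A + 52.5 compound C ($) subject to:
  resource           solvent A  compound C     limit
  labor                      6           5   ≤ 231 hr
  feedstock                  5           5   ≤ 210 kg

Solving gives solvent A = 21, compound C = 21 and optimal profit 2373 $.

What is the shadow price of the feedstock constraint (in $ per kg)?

2.5

At the optimum: labor uses 231 of 231 (binding); feedstock uses 210 of 210 (binding).
From A_Bᵀ y = c: 6·y_labor + 5·y_feedstock = 60.5; 5·y_labor + 5·y_feedstock = 52.5.
Solving: y_labor = 8, y_feedstock = 2.5.
Shadow price of feedstock = 2.5.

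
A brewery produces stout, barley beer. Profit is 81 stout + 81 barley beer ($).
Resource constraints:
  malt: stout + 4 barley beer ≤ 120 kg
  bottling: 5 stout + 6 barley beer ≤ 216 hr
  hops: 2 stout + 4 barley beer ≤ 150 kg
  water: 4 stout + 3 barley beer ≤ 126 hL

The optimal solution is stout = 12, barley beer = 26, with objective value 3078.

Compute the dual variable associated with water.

9

At the optimum: malt uses 116 of 120 (slack = 4); bottling uses 216 of 216 (binding); hops uses 128 of 150 (slack = 22); water uses 126 of 126 (binding).
Slack constraints have shadow price 0 (complementary slackness).
The binding rows give the dual system: 5·y_bottling + 4·y_water = 81 and 6·y_bottling + 3·y_water = 81.
This yields shadow prices y_bottling = 9, y_water = 9.
Shadow price of water = 9.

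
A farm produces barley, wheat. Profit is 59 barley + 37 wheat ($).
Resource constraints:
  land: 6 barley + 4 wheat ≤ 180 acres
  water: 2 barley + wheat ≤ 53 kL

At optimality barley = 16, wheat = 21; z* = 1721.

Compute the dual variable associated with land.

Check each constraint at x*: land 180/180 (tight); water 53/53 (tight).
From A_Bᵀ y = c: 6·y_land + 2·y_water = 59; 4·y_land + 1·y_water = 37.
Solving: y_land = 7.5, y_water = 7.
Shadow price of land = 7.5.

7.5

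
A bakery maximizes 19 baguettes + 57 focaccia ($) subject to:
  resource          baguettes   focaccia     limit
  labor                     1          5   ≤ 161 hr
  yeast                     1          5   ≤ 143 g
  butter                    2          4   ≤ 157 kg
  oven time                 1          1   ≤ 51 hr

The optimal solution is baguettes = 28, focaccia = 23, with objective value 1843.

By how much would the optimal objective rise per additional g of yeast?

At the optimum: labor uses 143 of 161 (slack = 18); yeast uses 143 of 143 (binding); butter uses 148 of 157 (slack = 9); oven time uses 51 of 51 (binding).
Since labor, butter are not tight, their duals are 0.
The binding rows give the dual system: 1·y_yeast + 1·y_oven time = 19 and 5·y_yeast + 1·y_oven time = 57.
→ y_yeast = 9.5 and y_oven time = 9.5.
Shadow price of yeast = 9.5.

9.5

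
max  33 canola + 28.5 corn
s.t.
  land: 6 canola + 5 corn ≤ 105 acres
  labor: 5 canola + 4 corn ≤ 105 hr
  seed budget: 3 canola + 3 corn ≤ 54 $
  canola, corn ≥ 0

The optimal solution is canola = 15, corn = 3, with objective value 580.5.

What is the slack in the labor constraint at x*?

18

labor used = 5·15 + 4·3 = 87; slack = 105 − 87 = 18.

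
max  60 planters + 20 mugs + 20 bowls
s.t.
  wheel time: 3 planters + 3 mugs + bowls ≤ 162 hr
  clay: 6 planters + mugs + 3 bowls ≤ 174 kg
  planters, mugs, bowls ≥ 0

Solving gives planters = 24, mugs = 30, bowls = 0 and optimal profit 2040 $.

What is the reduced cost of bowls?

-8

Check each constraint at x*: wheel time 162/162 (tight); clay 174/174 (tight).
Dual feasibility on the basic columns requires 3·y_wheel time + 6·y_clay = 60, 3·y_wheel time + 1·y_clay = 20.
→ y_wheel time = 4 and y_clay = 8.
Reduced cost of bowls: c₃ − yᵀa₃ = 20 − (4·1 + 8·3) = 20 − 28 = -8.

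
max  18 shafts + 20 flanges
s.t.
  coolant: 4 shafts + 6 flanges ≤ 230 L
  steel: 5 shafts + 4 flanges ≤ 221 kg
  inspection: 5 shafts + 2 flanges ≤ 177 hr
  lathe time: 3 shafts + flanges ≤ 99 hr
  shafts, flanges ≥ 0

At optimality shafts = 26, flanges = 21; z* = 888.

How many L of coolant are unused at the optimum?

0

coolant used = 4·26 + 6·21 = 230; slack = 230 − 230 = 0.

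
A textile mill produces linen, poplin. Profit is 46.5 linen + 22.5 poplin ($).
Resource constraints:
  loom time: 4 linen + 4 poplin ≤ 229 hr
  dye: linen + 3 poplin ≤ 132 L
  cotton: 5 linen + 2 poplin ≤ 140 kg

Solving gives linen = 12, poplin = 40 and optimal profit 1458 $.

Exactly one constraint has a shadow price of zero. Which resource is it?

loom time: 208/229 (slack 21)
dye: 132/132 (binding)
cotton: 140/140 (binding)
By complementary slackness, a constraint with positive slack has shadow price 0 → loom time.

loom time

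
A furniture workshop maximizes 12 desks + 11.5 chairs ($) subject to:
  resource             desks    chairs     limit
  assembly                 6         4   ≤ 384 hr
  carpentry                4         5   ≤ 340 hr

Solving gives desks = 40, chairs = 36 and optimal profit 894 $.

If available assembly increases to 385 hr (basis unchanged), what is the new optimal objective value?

Check each constraint at x*: assembly 384/384 (tight); carpentry 340/340 (tight).
From A_Bᵀ y = c: 6·y_assembly + 4·y_carpentry = 12; 4·y_assembly + 5·y_carpentry = 11.5.
This yields shadow prices y_assembly = 1, y_carpentry = 1.5.
Δz = y_assembly·Δb = 1 × (1) = 1, so new z* = 894 + 1 = 895.

895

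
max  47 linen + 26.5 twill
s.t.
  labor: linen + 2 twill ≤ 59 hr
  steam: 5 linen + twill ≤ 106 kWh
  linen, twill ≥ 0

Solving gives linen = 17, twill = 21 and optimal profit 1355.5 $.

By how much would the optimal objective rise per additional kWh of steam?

7.5

Check each constraint at x*: labor 59/59 (tight); steam 106/106 (tight).
The binding rows give the dual system: 1·y_labor + 5·y_steam = 47 and 2·y_labor + 1·y_steam = 26.5.
→ y_labor = 9.5 and y_steam = 7.5.
Shadow price of steam = 7.5.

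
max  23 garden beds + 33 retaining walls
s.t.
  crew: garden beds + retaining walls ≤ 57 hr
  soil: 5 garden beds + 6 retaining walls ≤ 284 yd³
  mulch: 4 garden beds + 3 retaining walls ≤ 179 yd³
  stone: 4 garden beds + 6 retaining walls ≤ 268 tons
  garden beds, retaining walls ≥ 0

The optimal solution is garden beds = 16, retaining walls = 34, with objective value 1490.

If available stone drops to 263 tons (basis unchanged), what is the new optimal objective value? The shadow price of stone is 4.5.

1467.5

Δb = -5, so new z* = 1490 + (4.5)·(-5) = 1490 − 22.5 = 1467.5.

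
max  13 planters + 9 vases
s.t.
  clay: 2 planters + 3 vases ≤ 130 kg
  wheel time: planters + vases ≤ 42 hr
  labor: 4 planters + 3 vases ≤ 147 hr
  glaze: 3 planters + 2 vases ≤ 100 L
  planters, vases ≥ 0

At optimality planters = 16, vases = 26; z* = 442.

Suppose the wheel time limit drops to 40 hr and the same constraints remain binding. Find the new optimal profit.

440

Check each constraint at x*: clay 110/130 (slack 20); wheel time 42/42 (tight); labor 142/147 (slack 5); glaze 100/100 (tight).
Since clay, labor are not tight, their duals are 0.
Dual feasibility on the basic columns requires 1·y_wheel time + 3·y_glaze = 13, 1·y_wheel time + 2·y_glaze = 9.
This yields shadow prices y_wheel time = 1, y_glaze = 4.
Δz = y_wheel time·Δb = 1 × (-2) = -2, so new z* = 442 − 2 = 440.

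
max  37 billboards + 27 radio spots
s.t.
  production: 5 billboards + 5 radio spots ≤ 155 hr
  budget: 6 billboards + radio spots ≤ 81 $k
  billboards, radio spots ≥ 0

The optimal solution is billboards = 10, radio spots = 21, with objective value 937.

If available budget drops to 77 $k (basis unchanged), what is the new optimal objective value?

929

Check each constraint at x*: production 155/155 (tight); budget 81/81 (tight).
Dual feasibility on the basic columns requires 5·y_production + 6·y_budget = 37, 5·y_production + 1·y_budget = 27.
This yields shadow prices y_production = 5, y_budget = 2.
Δz = y_budget·Δb = 2 × (-4) = -8, so new z* = 937 − 8 = 929.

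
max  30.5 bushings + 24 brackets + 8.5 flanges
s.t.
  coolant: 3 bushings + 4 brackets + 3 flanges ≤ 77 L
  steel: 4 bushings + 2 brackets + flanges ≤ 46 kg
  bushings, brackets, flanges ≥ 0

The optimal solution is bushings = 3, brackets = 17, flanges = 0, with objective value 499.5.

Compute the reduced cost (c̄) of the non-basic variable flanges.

Both coolant and steel are binding at x*.
Dual feasibility on the basic columns requires 3·y_coolant + 4·y_steel = 30.5, 4·y_coolant + 2·y_steel = 24.
Solving: y_coolant = 3.5, y_steel = 5.
Reduced cost of flanges: c₃ − yᵀa₃ = 8.5 − (3.5·3 + 5·1) = 8.5 − 15.5 = -7.

-7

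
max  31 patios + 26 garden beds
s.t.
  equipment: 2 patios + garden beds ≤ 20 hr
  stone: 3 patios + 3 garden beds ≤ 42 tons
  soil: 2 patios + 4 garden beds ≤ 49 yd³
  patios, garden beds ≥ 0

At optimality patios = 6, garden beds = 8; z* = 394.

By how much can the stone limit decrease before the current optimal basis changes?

Binding constraints: equipment, stone. The basis is B = [[2,1],[3,3]] with det 3.
Per unit decrease in stone, x* moves by d = (0.3333, -0.6667).
The basis stays optimal until garden beds reaches 0; allowable decrease = 12 tons.

12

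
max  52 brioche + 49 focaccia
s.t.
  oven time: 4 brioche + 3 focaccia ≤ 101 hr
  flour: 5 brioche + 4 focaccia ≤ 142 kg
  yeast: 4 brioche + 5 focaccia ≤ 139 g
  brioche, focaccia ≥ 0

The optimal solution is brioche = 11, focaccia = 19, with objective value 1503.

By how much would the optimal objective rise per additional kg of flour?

0

Check each constraint at x*: oven time 101/101 (tight); flour 131/142 (slack 11); yeast 139/139 (tight).
By complementary slackness, y = 0 for the non-binding constraint.
Dual feasibility on the basic columns requires 4·y_oven time + 4·y_yeast = 52, 3·y_oven time + 5·y_yeast = 49.
→ y_oven time = 8 and y_yeast = 5.
Shadow price of flour = 0.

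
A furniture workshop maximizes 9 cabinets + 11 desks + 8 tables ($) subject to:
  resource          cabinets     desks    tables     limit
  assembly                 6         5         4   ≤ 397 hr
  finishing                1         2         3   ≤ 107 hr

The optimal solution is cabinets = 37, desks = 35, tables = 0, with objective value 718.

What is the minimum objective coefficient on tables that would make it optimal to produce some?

13

Check each constraint at x*: assembly 397/397 (tight); finishing 107/107 (tight).
Dual feasibility on the basic columns requires 6·y_assembly + 1·y_finishing = 9, 5·y_assembly + 2·y_finishing = 11.
→ y_assembly = 1 and y_finishing = 3.
tables enters the basis when its profit ≥ yᵀa₃ = 1·4 + 3·3 = 13.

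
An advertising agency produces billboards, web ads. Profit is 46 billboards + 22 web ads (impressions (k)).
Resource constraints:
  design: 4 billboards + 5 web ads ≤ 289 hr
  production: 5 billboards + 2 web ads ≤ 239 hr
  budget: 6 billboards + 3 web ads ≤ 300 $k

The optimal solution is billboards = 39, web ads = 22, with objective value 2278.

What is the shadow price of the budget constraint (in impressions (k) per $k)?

At the optimum: design uses 266 of 289 (slack = 23); production uses 239 of 239 (binding); budget uses 300 of 300 (binding).
Slack constraints have shadow price 0 (complementary slackness).
From A_Bᵀ y = c: 5·y_production + 6·y_budget = 46; 2·y_production + 3·y_budget = 22.
This yields shadow prices y_production = 2, y_budget = 6.
Shadow price of budget = 6.

6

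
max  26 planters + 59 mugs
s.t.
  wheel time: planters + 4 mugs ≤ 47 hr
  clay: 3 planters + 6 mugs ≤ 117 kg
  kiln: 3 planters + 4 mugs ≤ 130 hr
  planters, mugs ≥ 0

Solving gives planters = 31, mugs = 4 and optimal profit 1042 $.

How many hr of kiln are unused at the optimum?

21

kiln used = 3·31 + 4·4 = 109; slack = 130 − 109 = 21.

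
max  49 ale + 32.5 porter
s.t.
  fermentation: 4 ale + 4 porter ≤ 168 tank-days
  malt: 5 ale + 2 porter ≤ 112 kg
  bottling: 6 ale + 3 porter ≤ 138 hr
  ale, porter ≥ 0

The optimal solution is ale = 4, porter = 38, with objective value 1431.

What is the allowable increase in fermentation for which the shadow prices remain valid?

Binding constraints: fermentation, bottling. The basis is B = [[4,4],[6,3]] with det -12.
Per unit increase in fermentation, x* moves by d = (-0.25, 0.5).
The basis stays optimal until ale reaches 0; allowable increase = 16 tank-days.

16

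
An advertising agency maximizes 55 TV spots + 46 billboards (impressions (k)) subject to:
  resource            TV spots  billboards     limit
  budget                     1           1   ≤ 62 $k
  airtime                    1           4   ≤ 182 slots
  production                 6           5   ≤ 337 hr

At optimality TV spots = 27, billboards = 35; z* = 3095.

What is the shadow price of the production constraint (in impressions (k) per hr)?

9

At the optimum: budget uses 62 of 62 (binding); airtime uses 167 of 182 (slack = 15); production uses 337 of 337 (binding).
Since airtime is not tight, its dual is 0.
From A_Bᵀ y = c: 1·y_budget + 6·y_production = 55; 1·y_budget + 5·y_production = 46.
Solving: y_budget = 1, y_production = 9.
Shadow price of production = 9.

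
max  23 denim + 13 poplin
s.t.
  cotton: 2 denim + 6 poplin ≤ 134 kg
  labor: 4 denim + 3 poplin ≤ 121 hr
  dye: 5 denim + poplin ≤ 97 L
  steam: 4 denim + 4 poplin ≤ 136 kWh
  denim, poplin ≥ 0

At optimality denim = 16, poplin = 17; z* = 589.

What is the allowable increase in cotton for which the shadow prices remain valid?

Binding constraints: cotton, dye. The basis is B = [[2,6],[5,1]] with det -28.
Per unit increase in cotton, x* moves by d = (-0.0357, 0.1786).
The basis stays optimal until steam becomes binding; allowable increase = 7 kg.

7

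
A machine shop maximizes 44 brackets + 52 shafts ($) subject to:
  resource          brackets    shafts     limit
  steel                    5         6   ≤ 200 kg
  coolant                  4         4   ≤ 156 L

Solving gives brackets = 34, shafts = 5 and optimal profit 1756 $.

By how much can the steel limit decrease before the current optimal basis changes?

Binding constraints: steel, coolant. The basis is B = [[5,6],[4,4]] with det -4.
Per unit decrease in steel, x* moves by d = (1, -1).
The basis stays optimal until shafts reaches 0; allowable decrease = 5 kg.

5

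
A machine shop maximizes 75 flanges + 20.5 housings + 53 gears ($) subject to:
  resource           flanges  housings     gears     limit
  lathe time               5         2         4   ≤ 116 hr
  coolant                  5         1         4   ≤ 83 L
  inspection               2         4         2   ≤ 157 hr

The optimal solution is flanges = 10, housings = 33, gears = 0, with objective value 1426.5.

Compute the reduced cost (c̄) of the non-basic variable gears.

-7

Check each constraint at x*: lathe time 116/116 (tight); coolant 83/83 (tight); inspection 152/157 (slack 5).
By complementary slackness, y = 0 for the non-binding constraint.
The binding rows give the dual system: 5·y_lathe time + 5·y_coolant = 75 and 2·y_lathe time + 1·y_coolant = 20.5.
→ y_lathe time = 5.5 and y_coolant = 9.5.
Reduced cost of gears: c₃ − yᵀa₃ = 53 − (5.5·4 + 9.5·4) = 53 − 60 = -7.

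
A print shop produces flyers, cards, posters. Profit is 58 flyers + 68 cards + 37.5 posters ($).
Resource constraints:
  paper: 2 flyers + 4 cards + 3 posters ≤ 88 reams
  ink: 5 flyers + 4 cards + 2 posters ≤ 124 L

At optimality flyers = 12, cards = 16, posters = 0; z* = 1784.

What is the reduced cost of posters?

Check each constraint at x*: paper 88/88 (tight); ink 124/124 (tight).
The binding rows give the dual system: 2·y_paper + 5·y_ink = 58 and 4·y_paper + 4·y_ink = 68.
This yields shadow prices y_paper = 9, y_ink = 8.
Reduced cost of posters: c₃ − yᵀa₃ = 37.5 − (9·3 + 8·2) = 37.5 − 43 = -5.5.

-5.5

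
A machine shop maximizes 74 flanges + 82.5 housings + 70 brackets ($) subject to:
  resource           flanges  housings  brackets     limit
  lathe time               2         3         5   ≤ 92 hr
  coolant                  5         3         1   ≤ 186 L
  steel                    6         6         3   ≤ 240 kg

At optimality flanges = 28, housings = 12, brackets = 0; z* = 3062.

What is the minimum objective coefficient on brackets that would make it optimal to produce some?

71

Check each constraint at x*: lathe time 92/92 (tight); coolant 176/186 (slack 10); steel 240/240 (tight).
By complementary slackness, y = 0 for the non-binding constraint.
Dual feasibility on the basic columns requires 2·y_lathe time + 6·y_steel = 74, 3·y_lathe time + 6·y_steel = 82.5.
This yields shadow prices y_lathe time = 8.5, y_steel = 9.5.
brackets enters the basis when its profit ≥ yᵀa₃ = 8.5·5 + 9.5·3 = 71.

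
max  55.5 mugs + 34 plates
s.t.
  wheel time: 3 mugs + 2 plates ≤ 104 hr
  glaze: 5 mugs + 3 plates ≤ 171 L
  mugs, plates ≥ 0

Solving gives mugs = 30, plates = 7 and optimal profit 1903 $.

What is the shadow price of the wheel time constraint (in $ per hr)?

At the optimum: wheel time uses 104 of 104 (binding); glaze uses 171 of 171 (binding).
The binding rows give the dual system: 3·y_wheel time + 5·y_glaze = 55.5 and 2·y_wheel time + 3·y_glaze = 34.
Solving: y_wheel time = 3.5, y_glaze = 9.
Shadow price of wheel time = 3.5.

3.5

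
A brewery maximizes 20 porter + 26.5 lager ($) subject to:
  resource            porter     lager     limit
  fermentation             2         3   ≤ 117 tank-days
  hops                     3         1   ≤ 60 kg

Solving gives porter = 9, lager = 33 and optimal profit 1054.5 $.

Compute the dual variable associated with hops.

At the optimum: fermentation uses 117 of 117 (binding); hops uses 60 of 60 (binding).
The binding rows give the dual system: 2·y_fermentation + 3·y_hops = 20 and 3·y_fermentation + 1·y_hops = 26.5.
This yields shadow prices y_fermentation = 8.5, y_hops = 1.
Shadow price of hops = 1.

1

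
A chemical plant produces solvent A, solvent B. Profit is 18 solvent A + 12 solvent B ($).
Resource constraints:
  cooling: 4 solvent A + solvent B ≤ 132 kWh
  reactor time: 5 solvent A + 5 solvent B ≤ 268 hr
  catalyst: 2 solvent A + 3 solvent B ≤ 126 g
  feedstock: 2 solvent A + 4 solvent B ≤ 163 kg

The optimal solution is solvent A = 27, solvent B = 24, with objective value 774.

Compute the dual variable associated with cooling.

3

Binding: cooling and catalyst. Non-binding: reactor time (13 unused), feedstock (13 unused).
Slack constraints have shadow price 0 (complementary slackness).
From A_Bᵀ y = c: 4·y_cooling + 2·y_catalyst = 18; 1·y_cooling + 3·y_catalyst = 12.
→ y_cooling = 3 and y_catalyst = 3.
Shadow price of cooling = 3.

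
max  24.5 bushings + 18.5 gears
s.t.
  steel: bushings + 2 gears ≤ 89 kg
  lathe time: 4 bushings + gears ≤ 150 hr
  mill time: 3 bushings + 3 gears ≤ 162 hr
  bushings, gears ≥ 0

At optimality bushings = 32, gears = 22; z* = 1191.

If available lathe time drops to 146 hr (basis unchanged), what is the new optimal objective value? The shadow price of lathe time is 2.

Δb = -4, so new z* = 1191 + (2)·(-4) = 1191 − 8 = 1183.

1183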